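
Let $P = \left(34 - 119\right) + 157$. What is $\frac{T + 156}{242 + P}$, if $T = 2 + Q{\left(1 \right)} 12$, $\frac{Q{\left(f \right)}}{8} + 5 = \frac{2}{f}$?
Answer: $- \frac{65}{157} \approx -0.41401$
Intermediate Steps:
$Q{\left(f \right)} = -40 + \frac{16}{f}$ ($Q{\left(f \right)} = -40 + 8 \frac{2}{f} = -40 + \frac{16}{f}$)
$P = 72$ ($P = -85 + 157 = 72$)
$T = -286$ ($T = 2 + \left(-40 + \frac{16}{1}\right) 12 = 2 + \left(-40 + 16 \cdot 1\right) 12 = 2 + \left(-40 + 16\right) 12 = 2 - 288 = -286$)
$\frac{T + 156}{242 + P} = \frac{-286 + 156}{242 + 72} = - \frac{130}{314} = \left(-130\right) \frac{1}{314} = - \frac{65}{157}$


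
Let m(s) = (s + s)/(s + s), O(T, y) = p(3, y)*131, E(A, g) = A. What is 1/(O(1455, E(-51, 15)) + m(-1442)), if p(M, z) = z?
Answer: -1/6680 ≈ -0.00014970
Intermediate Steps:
O(T, y) = 131*y (O(T, y) = y*131 = 131*y)
m(s) = 1 (m(s) = (2*s)/((2*s)) = (2*s)*(1/(2*s)) = 1)
1/(O(1455, E(-51, 15)) + m(-1442)) = 1/(131*(-51) + 1) = 1/(-6681 + 1) = 1/(-6680) = -1/6680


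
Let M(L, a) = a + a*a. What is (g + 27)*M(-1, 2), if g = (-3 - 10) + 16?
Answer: 180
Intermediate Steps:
M(L, a) = a + a**2
g = 3 (g = -13 + 16 = 3)
(g + 27)*M(-1, 2) = (3 + 27)*(2*(1 + 2)) = 30*(2*3) = 30*6 = 180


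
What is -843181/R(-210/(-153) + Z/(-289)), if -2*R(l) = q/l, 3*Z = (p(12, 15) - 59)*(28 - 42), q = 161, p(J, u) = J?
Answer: 128163512/19941 ≈ 6427.1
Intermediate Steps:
Z = 658/3 (Z = ((12 - 59)*(28 - 42))/3 = (-47*(-14))/3 = (⅓)*658 = 658/3 ≈ 219.33)
R(l) = -161/(2*l)
-843181/R(-210/(-153) + Z/(-289)) = -843181/((-161/(2*(-210/(-153) + (658/3)/(-289))))) = -843181/((-161/(2*(-210*(-1/153) + (658/3)*(-1/289))))) = -843181/((-161/(2*(70/51 - 658/867)))) = -843181/((-161/(2*532/867))) = -843181/((-161/2*867/532)) = -843181/(-19941/152) = -843181*(-152/19941) = 128163512/19941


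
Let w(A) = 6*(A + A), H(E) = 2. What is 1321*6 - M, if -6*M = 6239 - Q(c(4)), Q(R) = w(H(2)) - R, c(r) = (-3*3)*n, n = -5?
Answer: 26908/3 ≈ 8969.3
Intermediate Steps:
w(A) = 12*A (w(A) = 6*(2*A) = 12*A)
c(r) = 45 (c(r) = -3*3*(-5) = -9*(-5) = 45)
Q(R) = 24 - R (Q(R) = 12*2 - R = 24 - R)
M = -3130/3 (M = -(6239 - (24 - 1*45))/6 = -(6239 - (24 - 45))/6 = -(6239 - 1*(-21))/6 = -(6239 + 21)/6 = -1/6*6260 = -3130/3 ≈ -1043.3)
1321*6 - M = 1321*6 - 1*(-3130/3) = 7926 + 3130/3 = 26908/3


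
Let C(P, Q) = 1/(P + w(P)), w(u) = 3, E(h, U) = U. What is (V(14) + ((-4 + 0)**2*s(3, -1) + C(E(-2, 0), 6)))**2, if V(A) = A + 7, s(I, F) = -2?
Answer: 1024/9 ≈ 113.78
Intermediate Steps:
V(A) = 7 + A
C(P, Q) = 1/(3 + P) (C(P, Q) = 1/(P + 3) = 1/(3 + P))
(V(14) + ((-4 + 0)**2*s(3, -1) + C(E(-2, 0), 6)))**2 = ((7 + 14) + ((-4 + 0)**2*(-2) + 1/(3 + 0)))**2 = (21 + ((-4)**2*(-2) + 1/3))**2 = (21 + (16*(-2) + 1/3))**2 = (21 + (-32 + 1/3))**2 = (21 - 95/3)**2 = (-32/3)**2 = 1024/9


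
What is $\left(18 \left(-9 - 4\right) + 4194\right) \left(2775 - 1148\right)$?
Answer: $6442920$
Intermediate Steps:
$\left(18 \left(-9 - 4\right) + 4194\right) \left(2775 - 1148\right) = \left(18 \left(-13\right) + 4194\right) 1627 = \left(-234 + 4194\right) 1627 = 3960 \cdot 1627 = 6442920$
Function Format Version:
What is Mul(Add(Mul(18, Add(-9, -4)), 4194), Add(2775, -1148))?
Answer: 6442920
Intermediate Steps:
Mul(Add(Mul(18, Add(-9, -4)), 4194), Add(2775, -1148)) = Mul(Add(Mul(18, -13), 4194), 1627) = Mul(Add(-234, 4194), 1627) = Mul(3960, 1627) = 6442920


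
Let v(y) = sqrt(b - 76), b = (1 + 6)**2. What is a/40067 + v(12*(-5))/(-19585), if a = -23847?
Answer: -23847/40067 - 3*I*sqrt(3)/19585 ≈ -0.59518 - 0.00026531*I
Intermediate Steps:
b = 49 (b = 7**2 = 49)
v(y) = 3*I*sqrt(3) (v(y) = sqrt(49 - 76) = sqrt(-27) = 3*I*sqrt(3))
a/40067 + v(12*(-5))/(-19585) = -23847/40067 + (3*I*sqrt(3))/(-19585) = -23847*1/40067 + (3*I*sqrt(3))*(-1/19585) = -23847/40067 - 3*I*sqrt(3)/19585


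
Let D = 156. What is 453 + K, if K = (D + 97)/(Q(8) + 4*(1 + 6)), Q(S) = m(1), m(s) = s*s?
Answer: 13390/29 ≈ 461.72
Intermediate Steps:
m(s) = s**2
Q(S) = 1 (Q(S) = 1**2 = 1)
K = 253/29 (K = (156 + 97)/(1 + 4*(1 + 6)) = 253/(1 + 4*7) = 253/(1 + 28) = 253/29 ≈ 8.7241)
453 + K = 453 + 253/29 = 13390/29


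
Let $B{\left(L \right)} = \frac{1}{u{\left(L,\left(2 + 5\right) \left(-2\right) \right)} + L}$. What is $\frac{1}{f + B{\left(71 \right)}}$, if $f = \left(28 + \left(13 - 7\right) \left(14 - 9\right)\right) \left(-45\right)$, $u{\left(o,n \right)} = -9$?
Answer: $- \frac{62}{161819} \approx -0.00038314$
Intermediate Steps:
$f = -2610$ ($f = \left(28 + 6 \cdot 5\right) \left(-45\right) = \left(28 + 30\right) \left(-45\right) = 58 \left(-45\right) = -2610$)
$B{\left(L \right)} = \frac{1}{-9 + L}$
$\frac{1}{f + B{\left(71 \right)}} = \frac{1}{-2610 + \frac{1}{-9 + 71}} = \frac{1}{-2610 + \frac{1}{62}} = \frac{1}{- \frac{161819}{62}} = - \frac{62}{161819}$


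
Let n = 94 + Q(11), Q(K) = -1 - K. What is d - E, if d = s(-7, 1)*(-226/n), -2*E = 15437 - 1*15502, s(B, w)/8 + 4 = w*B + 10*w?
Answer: -857/82 ≈ -10.451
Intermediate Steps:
s(B, w) = -32 + 80*w + 8*B*w (s(B, w) = -32 + 8*(w*B + 10*w) = -32 + 8*(B*w + 10*w) = -32 + 8*(10*w + B*w) = -32 + (80*w + 8*B*w) = -32 + 80*w + 8*B*w)
E = 65/2 (E = -(15437 - 1*15502)/2 = -(15437 - 15502)/2 = -½*(-65) = 65/2 ≈ 32.500)
n = 82 (n = 94 + (-1 - 1*11) = 94 + (-1 - 11) = 94 - 12 = 82)
d = 904/41 (d = (-32 + 80*1 + 8*(-7)*1)*(-226/82) = (-32 + 80 - 56)*(-226*1/82) = -8*(-113/41) = 904/41 ≈ 22.049)
d - E = 904/41 - 1*65/2 = 904/41 - 65/2 = -857/82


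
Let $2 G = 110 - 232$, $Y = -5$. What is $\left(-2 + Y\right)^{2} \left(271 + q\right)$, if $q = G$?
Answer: $10290$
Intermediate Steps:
$G = -61$ ($G = \frac{110 - 232}{2} = \frac{1}{2} \left(-122\right) = -61$)
$q = -61$
$\left(-2 + Y\right)^{2} \left(271 + q\right) = \left(-2 - 5\right)^{2} \left(271 - 61\right) = \left(-7\right)^{2} \cdot 210 = 49 \cdot 210 = 10290$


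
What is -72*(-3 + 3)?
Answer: 0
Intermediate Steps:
-72*(-3 + 3) = -72*0 = -8*0 = 0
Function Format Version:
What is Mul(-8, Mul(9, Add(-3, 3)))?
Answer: 0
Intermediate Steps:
Mul(-8, Mul(9, Add(-3, 3))) = Mul(-8, Mul(9, 0)) = Mul(-8, 0) = 0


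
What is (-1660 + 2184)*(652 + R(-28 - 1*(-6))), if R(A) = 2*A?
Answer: 318592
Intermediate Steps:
(-1660 + 2184)*(652 + R(-28 - 1*(-6))) = (-1660 + 2184)*(652 + 2*(-28 - 1*(-6))) = 524*(652 + 2*(-28 + 6)) = 524*(652 + 2*(-22)) = 524*(652 - 44) = 524*608 = 318592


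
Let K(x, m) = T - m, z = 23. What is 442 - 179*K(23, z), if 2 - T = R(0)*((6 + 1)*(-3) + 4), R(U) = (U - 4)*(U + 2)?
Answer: 28545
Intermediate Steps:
R(U) = (-4 + U)*(2 + U)
T = -134 (T = 2 - (-8 + 0**2 - 2*0)*((6 + 1)*(-3) + 4) = 2 - (-8 + 0 + 0)*(7*(-3) + 4) = 2 - (-8)*(-21 + 4) = 2 - (-8)*(-17) = 2 - 1*136 = 2 - 136 = -134)
K(x, m) = -134 - m
442 - 179*K(23, z) = 442 - 179*(-134 - 1*23) = 442 - 179*(-134 - 23) = 442 - 179*(-157) = 442 + 28103 = 28545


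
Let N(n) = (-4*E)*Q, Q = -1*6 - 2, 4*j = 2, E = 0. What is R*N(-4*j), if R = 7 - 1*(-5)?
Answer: 0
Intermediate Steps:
j = 1/2 (j = (1/4)*2 = 1/2 ≈ 0.50000)
Q = -8 (Q = -6 - 2 = -8)
R = 12 (R = 7 + 5 = 12)
N(n) = 0 (N(n) = -4*0*(-8) = 0*(-8) = 0)
R*N(-4*j) = 12*0 = 0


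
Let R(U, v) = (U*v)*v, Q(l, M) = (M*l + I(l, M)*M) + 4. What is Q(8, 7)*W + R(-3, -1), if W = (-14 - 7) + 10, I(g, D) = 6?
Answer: -1125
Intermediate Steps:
Q(l, M) = 4 + 6*M + M*l (Q(l, M) = (M*l + 6*M) + 4 = (6*M + M*l) + 4 = 4 + 6*M + M*l)
R(U, v) = U*v**2
W = -11 (W = -21 + 10 = -11)
Q(8, 7)*W + R(-3, -1) = (4 + 6*7 + 7*8)*(-11) - 3*(-1)**2 = (4 + 42 + 56)*(-11) - 3*1 = 102*(-11) - 3 = -1122 - 3 = -1125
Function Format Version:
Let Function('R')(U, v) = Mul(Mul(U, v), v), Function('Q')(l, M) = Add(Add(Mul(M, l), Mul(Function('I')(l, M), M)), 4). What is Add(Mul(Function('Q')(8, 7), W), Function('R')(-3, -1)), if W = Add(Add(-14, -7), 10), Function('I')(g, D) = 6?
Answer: -1125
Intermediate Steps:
Function('Q')(l, M) = Add(4, Mul(6, M), Mul(M, l)) (Function('Q')(l, M) = Add(Add(Mul(M, l), Mul(6, M)), 4) = Add(Add(Mul(6, M), Mul(M, l)), 4) = Add(4, Mul(6, M), Mul(M, l)))
Function('R')(U, v) = Mul(U, Pow(v, 2))
W = -11 (W = Add(-21, 10) = -11)
Add(Mul(Function('Q')(8, 7), W), Function('R')(-3, -1)) = Add(Mul(Add(4, Mul(6, 7), Mul(7, 8)), -11), Mul(-3, Pow(-1, 2))) = Add(Mul(Add(4, 42, 56), -11), Mul(-3, 1)) = Add(Mul(102, -11), -3) = Add(-1122, -3) = -1125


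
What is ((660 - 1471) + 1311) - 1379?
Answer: -879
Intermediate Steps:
((660 - 1471) + 1311) - 1379 = (-811 + 1311) - 1379 = 500 - 1379 = -879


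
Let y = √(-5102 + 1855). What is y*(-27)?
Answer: -27*I*√3247 ≈ -1538.5*I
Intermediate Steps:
y = I*√3247 (y = √(-3247) = I*√3247 ≈ 56.982*I)
y*(-27) = (I*√3247)*(-27) = -27*I*√3247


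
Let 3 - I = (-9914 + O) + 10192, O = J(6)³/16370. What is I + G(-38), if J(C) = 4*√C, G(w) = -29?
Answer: -304 - 192*√6/8185 ≈ -304.06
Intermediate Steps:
O = 192*√6/8185 (O = (4*√6)³/16370 = (384*√6)*(1/16370) = 192*√6/8185 ≈ 0.057459)
I = -275 - 192*√6/8185 (I = 3 - ((-9914 + 192*√6/8185) + 10192) = 3 - (278 + 192*√6/8185) = 3 + (-278 - 192*√6/8185) = -275 - 192*√6/8185 ≈ -275.06)
I + G(-38) = (-275 - 192*√6/8185) - 29 = -304 - 192*√6/8185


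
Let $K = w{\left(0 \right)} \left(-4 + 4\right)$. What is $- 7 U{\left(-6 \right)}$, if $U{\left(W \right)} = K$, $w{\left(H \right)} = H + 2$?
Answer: $0$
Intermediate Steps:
$w{\left(H \right)} = 2 + H$
$K = 0$ ($K = \left(2 + 0\right) \left(-4 + 4\right) = 2 \cdot 0 = 0$)
$U{\left(W \right)} = 0$
$- 7 U{\left(-6 \right)} = \left(-7\right) 0 = 0$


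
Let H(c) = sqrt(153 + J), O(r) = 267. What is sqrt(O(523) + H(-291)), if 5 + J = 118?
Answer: sqrt(267 + sqrt(266)) ≈ 16.832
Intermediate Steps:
J = 113 (J = -5 + 118 = 113)
H(c) = sqrt(266) (H(c) = sqrt(153 + 113) = sqrt(266))
sqrt(O(523) + H(-291)) = sqrt(267 + sqrt(266))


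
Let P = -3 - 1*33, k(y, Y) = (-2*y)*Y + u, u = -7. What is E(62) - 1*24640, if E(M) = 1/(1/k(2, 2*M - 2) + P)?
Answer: -439109935/17821 ≈ -24640.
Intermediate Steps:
k(y, Y) = -7 - 2*Y*y (k(y, Y) = (-2*y)*Y - 7 = -2*Y*y - 7 = -7 - 2*Y*y)
P = -36 (P = -3 - 33 = -36)
E(M) = 1/(-36 + 1/(1 - 8*M)) (E(M) = 1/(1/(-7 - 2*(2*M - 2)*2) - 36) = 1/(1/(-7 - 2*(-2 + 2*M)*2) - 36) = 1/(1/(-7 + (8 - 8*M)) - 36) = 1/(1/(1 - 8*M) - 36) = 1/(-36 + 1/(1 - 8*M)))
E(62) - 1*24640 = (-1 + 8*62)/(35 - 288*62) - 1*24640 = (-1 + 496)/(35 - 17856) - 24640 = 495/(-17821) - 24640 = -1/17821*495 - 24640 = -495/17821 - 24640 = -439109935/17821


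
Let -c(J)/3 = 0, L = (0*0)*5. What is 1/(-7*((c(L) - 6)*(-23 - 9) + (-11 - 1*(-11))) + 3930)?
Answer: 1/2586 ≈ 0.00038670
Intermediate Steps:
L = 0 (L = 0*5 = 0)
c(J) = 0 (c(J) = -3*0 = 0)
1/(-7*((c(L) - 6)*(-23 - 9) + (-11 - 1*(-11))) + 3930) = 1/(-7*((0 - 6)*(-23 - 9) + (-11 - 1*(-11))) + 3930) = 1/(-7*(-6*(-32) + (-11 + 11)) + 3930) = 1/(-7*(192 + 0) + 3930) = 1/(-7*192 + 3930) = 1/(-1344 + 3930) = 1/2586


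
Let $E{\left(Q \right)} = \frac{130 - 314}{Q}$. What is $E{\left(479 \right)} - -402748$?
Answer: $\frac{192916108}{479} \approx 4.0275 \cdot 10^{5}$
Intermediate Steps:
$E{\left(Q \right)} = - \frac{184}{Q}$
$E{\left(479 \right)} - -402748 = - \frac{184}{479} - -402748 = \left(-184\right) \frac{1}{479} + 402748 = - \frac{184}{479} + 402748 = \frac{192916108}{479}$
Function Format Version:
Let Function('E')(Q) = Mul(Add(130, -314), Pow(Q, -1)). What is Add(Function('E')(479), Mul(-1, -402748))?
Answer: Rational(192916108, 479) ≈ 4.0275e+5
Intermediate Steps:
Function('E')(Q) = Mul(-184, Pow(Q, -1))
Add(Function('E')(479), Mul(-1, -402748)) = Add(Mul(-184, Pow(479, -1)), Mul(-1, -402748)) = Add(Mul(-184, Rational(1, 479)), 402748) = Add(Rational(-184, 479), 402748) = Rational(192916108, 479)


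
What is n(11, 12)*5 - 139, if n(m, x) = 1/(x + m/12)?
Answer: -4297/31 ≈ -138.61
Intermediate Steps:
n(m, x) = 1/(x + m/12) (n(m, x) = 1/(x + m*(1/12)) = 1/(x + m/12))
n(11, 12)*5 - 139 = (12/(11 + 12*12))*5 - 139 = (12/(11 + 144))*5 - 139 = (12/155)*5 - 139 = 12/31 - 139 = -4297/31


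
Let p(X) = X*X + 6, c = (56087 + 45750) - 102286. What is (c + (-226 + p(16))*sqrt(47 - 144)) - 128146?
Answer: -128595 + 36*I*sqrt(97) ≈ -1.286e+5 + 354.56*I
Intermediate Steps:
c = -449 (c = 101837 - 102286 = -449)
p(X) = 6 + X**2 (p(X) = X**2 + 6 = 6 + X**2)
(c + (-226 + p(16))*sqrt(47 - 144)) - 128146 = (-449 + (-226 + (6 + 16**2))*sqrt(47 - 144)) - 128146 = (-449 + (-226 + (6 + 256))*sqrt(-97)) - 128146 = (-449 + (-226 + 262)*(I*sqrt(97))) - 128146 = (-449 + 36*(I*sqrt(97))) - 128146 = (-449 + 36*I*sqrt(97)) - 128146 = -128595 + 36*I*sqrt(97)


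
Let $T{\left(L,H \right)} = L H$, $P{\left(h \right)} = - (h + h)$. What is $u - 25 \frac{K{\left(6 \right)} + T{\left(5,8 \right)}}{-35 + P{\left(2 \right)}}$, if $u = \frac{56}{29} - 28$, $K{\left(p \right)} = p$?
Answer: $\frac{3866}{1131} \approx 3.4182$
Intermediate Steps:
$P{\left(h \right)} = - 2 h$
$u = - \frac{756}{29}$ ($u = 56 \cdot \frac{1}{29} - 28 = \frac{56}{29} - 28 = - \frac{756}{29} \approx -26.069$)
$T{\left(L,H \right)} = H L$
$u - 25 \frac{K{\left(6 \right)} + T{\left(5,8 \right)}}{-35 + P{\left(2 \right)}} = - \frac{756}{29} - 25 \frac{6 + 8 \cdot 5}{-35 - 4} = - \frac{756}{29} - 25 \frac{6 + 40}{-35 - 4} = - \frac{756}{29} - 25 \frac{46}{-39} = - \frac{756}{29} - 25 \cdot 46 \left(- \frac{1}{39}\right) = - \frac{756}{29} - - \frac{1150}{39} = - \frac{756}{29} + \frac{1150}{39} = \frac{3866}{1131}$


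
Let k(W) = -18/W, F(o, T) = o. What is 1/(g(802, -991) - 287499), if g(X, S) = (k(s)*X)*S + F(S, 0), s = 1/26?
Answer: 1/371669486 ≈ 2.6906e-9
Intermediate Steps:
s = 1/26 ≈ 0.038462
g(X, S) = S - 468*S*X (g(X, S) = ((-18/1/26)*X)*S + S = ((-18*26)*X)*S + S = (-468*X)*S + S = -468*S*X + S = S - 468*S*X)
1/(g(802, -991) - 287499) = 1/(-991*(1 - 468*802) - 287499) = 1/(-991*(1 - 375336) - 287499) = 1/(-991*(-375335) - 287499) = 1/(371956985 - 287499) = 1/371669486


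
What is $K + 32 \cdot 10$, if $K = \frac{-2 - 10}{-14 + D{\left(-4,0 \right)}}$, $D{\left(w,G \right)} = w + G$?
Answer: $\frac{962}{3} \approx 320.67$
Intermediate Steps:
$D{\left(w,G \right)} = G + w$
$K = \frac{2}{3}$ ($K = \frac{-2 - 10}{-14 + \left(0 - 4\right)} = - \frac{12}{-14 - 4} = - \frac{12}{-18} = \left(-12\right) \left(- \frac{1}{18}\right) = \frac{2}{3} \approx 0.66667$)
$K + 32 \cdot 10 = \frac{2}{3} + 32 \cdot 10 = \frac{2}{3} + 320 = \frac{962}{3}$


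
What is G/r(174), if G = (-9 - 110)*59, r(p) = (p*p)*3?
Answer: -7021/90828 ≈ -0.077300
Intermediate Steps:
r(p) = 3*p² (r(p) = p²*3 = 3*p²)
G = -7021 (G = -119*59 = -7021)
G/r(174) = -7021/(3*174²) = -7021/(3*30276) = -7021/90828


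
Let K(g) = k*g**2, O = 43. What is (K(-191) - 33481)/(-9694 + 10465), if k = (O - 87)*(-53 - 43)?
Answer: 154062263/771 ≈ 1.9982e+5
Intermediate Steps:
k = 4224 (k = (43 - 87)*(-53 - 43) = -44*(-96) = 4224)
K(g) = 4224*g**2
(K(-191) - 33481)/(-9694 + 10465) = (4224*(-191)**2 - 33481)/(-9694 + 10465) = (4224*36481 - 33481)/771 = (154095744 - 33481)*(1/771) = 154062263*(1/771) = 154062263/771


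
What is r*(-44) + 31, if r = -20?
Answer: 911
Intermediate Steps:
r*(-44) + 31 = -20*(-44) + 31 = 880 + 31 = 911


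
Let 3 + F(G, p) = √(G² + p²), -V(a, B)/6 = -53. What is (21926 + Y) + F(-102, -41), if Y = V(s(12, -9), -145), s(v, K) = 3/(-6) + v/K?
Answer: 22241 + √12085 ≈ 22351.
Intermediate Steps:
s(v, K) = -½ + v/K (s(v, K) = 3*(-⅙) + v/K = -½ + v/K)
V(a, B) = 318 (V(a, B) = -6*(-53) = 318)
Y = 318
F(G, p) = -3 + √(G² + p²)
(21926 + Y) + F(-102, -41) = (21926 + 318) + (-3 + √((-102)² + (-41)²)) = 22244 + (-3 + √(10404 + 1681)) = 22244 + (-3 + √12085) = 22241 + √12085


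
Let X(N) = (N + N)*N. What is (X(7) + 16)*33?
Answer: 3762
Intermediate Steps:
X(N) = 2*N**2 (X(N) = (2*N)*N = 2*N**2)
(X(7) + 16)*33 = (2*7**2 + 16)*33 = (2*49 + 16)*33 = (98 + 16)*33 = 114*33 = 3762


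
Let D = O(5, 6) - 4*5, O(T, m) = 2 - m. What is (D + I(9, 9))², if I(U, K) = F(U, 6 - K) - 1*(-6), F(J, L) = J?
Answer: 81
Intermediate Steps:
I(U, K) = 6 + U (I(U, K) = U - 1*(-6) = U + 6 = 6 + U)
D = -24 (D = (2 - 1*6) - 4*5 = (2 - 6) - 20 = -4 - 20 = -24)
(D + I(9, 9))² = (-24 + (6 + 9))² = (-24 + 15)² = (-9)² = 81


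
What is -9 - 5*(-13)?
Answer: 56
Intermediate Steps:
-9 - 5*(-13) = -9 + 65 = 56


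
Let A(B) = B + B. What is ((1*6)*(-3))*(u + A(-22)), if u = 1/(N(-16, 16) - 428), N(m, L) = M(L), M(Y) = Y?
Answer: 163161/206 ≈ 792.04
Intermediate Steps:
N(m, L) = L
A(B) = 2*B
u = -1/412 (u = 1/(16 - 428) = 1/(-412) = -1/412 ≈ -0.0024272)
((1*6)*(-3))*(u + A(-22)) = ((1*6)*(-3))*(-1/412 + 2*(-22)) = (6*(-3))*(-1/412 - 44) = -18*(-18129/412) = 163161/206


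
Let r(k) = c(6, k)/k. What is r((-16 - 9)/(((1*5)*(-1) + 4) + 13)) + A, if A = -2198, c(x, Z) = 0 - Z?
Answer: -2199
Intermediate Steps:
c(x, Z) = -Z
r(k) = -1 (r(k) = (-k)/k = -1)
r((-16 - 9)/(((1*5)*(-1) + 4) + 13)) + A = -1 - 2198 = -2199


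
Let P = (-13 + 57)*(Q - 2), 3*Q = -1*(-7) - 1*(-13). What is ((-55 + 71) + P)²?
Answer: 440896/9 ≈ 48988.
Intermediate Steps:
Q = 20/3 (Q = (-1*(-7) - 1*(-13))/3 = (7 + 13)/3 = (⅓)*20 = 20/3 ≈ 6.6667)
P = 616/3 (P = (-13 + 57)*(20/3 - 2) = 44*(14/3) = 616/3 ≈ 205.33)
((-55 + 71) + P)² = ((-55 + 71) + 616/3)² = (16 + 616/3)² = (664/3)² = 440896/9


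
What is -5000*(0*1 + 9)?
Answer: -45000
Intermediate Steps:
-5000*(0*1 + 9) = -5000*(0 + 9) = -5000*9 = -500*90 = -45000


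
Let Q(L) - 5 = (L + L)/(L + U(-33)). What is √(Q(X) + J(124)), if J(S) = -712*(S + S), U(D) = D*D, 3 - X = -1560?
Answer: I*√34495386562/442 ≈ 420.2*I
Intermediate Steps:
X = 1563 (X = 3 - 1*(-1560) = 3 + 1560 = 1563)
U(D) = D²
Q(L) = 5 + 2*L/(1089 + L) (Q(L) = 5 + (L + L)/(L + (-33)²) = 5 + (2*L)/(L + 1089) = 5 + (2*L)/(1089 + L) = 5 + 2*L/(1089 + L))
J(S) = -1424*S
√(Q(X) + J(124)) = √((5445 + 7*1563)/(1089 + 1563) - 1424*124) = √((5445 + 10941)/2652 - 176576) = √((1/2652)*16386 - 176576) = √(2731/442 - 176576) = √(-78043861/442) = I*√34495386562/442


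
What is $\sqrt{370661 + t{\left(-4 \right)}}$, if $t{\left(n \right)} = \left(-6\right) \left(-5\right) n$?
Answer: $\sqrt{370541} \approx 608.72$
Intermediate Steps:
$t{\left(n \right)} = 30 n$
$\sqrt{370661 + t{\left(-4 \right)}} = \sqrt{370661 + 30 \left(-4\right)} = \sqrt{370661 - 120} = \sqrt{370541}$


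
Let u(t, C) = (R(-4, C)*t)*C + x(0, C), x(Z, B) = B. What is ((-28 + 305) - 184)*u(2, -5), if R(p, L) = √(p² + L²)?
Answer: -465 - 930*√41 ≈ -6419.9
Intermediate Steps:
R(p, L) = √(L² + p²)
u(t, C) = C + C*t*√(16 + C²) (u(t, C) = (√(C² + (-4)²)*t)*C + C = (√(C² + 16)*t)*C + C = (√(16 + C²)*t)*C + C = (t*√(16 + C²))*C + C = C*t*√(16 + C²) + C = C + C*t*√(16 + C²))
((-28 + 305) - 184)*u(2, -5) = ((-28 + 305) - 184)*(-5*(1 + 2*√(16 + (-5)²))) = (277 - 184)*(-5*(1 + 2*√(16 + 25))) = 93*(-5*(1 + 2*√41)) = 93*(-5 - 10*√41) = -465 - 930*√41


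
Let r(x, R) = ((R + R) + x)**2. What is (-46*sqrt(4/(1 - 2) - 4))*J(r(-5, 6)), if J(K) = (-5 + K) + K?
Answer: -8556*I*sqrt(2) ≈ -12100.0*I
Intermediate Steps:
r(x, R) = (x + 2*R)**2 (r(x, R) = (2*R + x)**2 = (x + 2*R)**2)
J(K) = -5 + 2*K
(-46*sqrt(4/(1 - 2) - 4))*J(r(-5, 6)) = (-46*sqrt(4/(1 - 2) - 4))*(-5 + 2*(-5 + 2*6)**2) = (-46*sqrt(4/(-1) - 4))*(-5 + 2*(-5 + 12)**2) = (-46*sqrt(-1*4 - 4))*(-5 + 2*7**2) = (-46*sqrt(-4 - 4))*(-5 + 2*49) = (-92*I*sqrt(2))*(-5 + 98) = -92*I*sqrt(2)*93 = -8556*I*sqrt(2)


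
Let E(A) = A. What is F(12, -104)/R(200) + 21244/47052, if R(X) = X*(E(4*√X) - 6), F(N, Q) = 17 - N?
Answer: 336115369/744362640 + √2/3164 ≈ 0.45199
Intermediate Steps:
R(X) = X*(-6 + 4*√X) (R(X) = X*(4*√X - 6) = X*(-6 + 4*√X))
F(12, -104)/R(200) + 21244/47052 = (17 - 1*12)/(-6*200 + 4*200^(3/2)) + 21244/47052 = (17 - 12)/(-1200 + 4*(2000*√2)) + 21244*(1/47052) = 5/(-1200 + 8000*√2) + 5311/11763 = 5311/11763 + 5/(-1200 + 8000*√2)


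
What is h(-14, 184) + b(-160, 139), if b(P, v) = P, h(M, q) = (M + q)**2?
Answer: 28740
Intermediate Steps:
h(-14, 184) + b(-160, 139) = (-14 + 184)**2 - 160 = 170**2 - 160 = 28900 - 160 = 28740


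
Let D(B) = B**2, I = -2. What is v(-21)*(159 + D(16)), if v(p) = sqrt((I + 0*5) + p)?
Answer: 415*I*sqrt(23) ≈ 1990.3*I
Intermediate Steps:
v(p) = sqrt(-2 + p) (v(p) = sqrt((-2 + 0*5) + p) = sqrt((-2 + 0) + p) = sqrt(-2 + p))
v(-21)*(159 + D(16)) = sqrt(-2 - 21)*(159 + 16**2) = sqrt(-23)*(159 + 256) = (I*sqrt(23))*415 = 415*I*sqrt(23)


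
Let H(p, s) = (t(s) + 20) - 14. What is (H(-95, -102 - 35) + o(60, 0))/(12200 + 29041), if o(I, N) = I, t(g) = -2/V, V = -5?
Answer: 332/206205 ≈ 0.0016100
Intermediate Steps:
t(g) = 2/5 (t(g) = -2/(-5) = -2*(-1/5) = 2/5)
H(p, s) = 32/5 (H(p, s) = (2/5 + 20) - 14 = 102/5 - 14 = 32/5)
(H(-95, -102 - 35) + o(60, 0))/(12200 + 29041) = (32/5 + 60)/(12200 + 29041) = (332/5)/41241 = (332/5)*(1/41241) = 332/206205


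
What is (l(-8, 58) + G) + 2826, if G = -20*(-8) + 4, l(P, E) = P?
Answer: 2982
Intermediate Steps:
G = 164 (G = 160 + 4 = 164)
(l(-8, 58) + G) + 2826 = (-8 + 164) + 2826 = 156 + 2826 = 2982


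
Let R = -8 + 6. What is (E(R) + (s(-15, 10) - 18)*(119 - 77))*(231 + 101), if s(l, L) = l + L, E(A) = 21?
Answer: -313740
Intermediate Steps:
R = -2
s(l, L) = L + l
(E(R) + (s(-15, 10) - 18)*(119 - 77))*(231 + 101) = (21 + ((10 - 15) - 18)*(119 - 77))*(231 + 101) = (21 + (-5 - 18)*42)*332 = (21 - 23*42)*332 = (21 - 966)*332 = -945*332 = -313740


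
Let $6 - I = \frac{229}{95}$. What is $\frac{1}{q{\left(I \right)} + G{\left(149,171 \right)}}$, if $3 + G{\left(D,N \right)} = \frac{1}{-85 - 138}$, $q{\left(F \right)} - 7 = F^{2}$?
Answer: $\frac{2012575}{33971938} \approx 0.059242$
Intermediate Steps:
$I = \frac{341}{95}$ ($I = 6 - \frac{229}{95} = \frac{341}{95} \approx 3.5895$)
$q{\left(F \right)} = 7 + F^{2}$
$G{\left(D,N \right)} = - \frac{670}{223}$ ($G{\left(D,N \right)} = -3 + \frac{1}{-85 - 138} = -3 + \frac{1}{-223} = -3 - \frac{1}{223} = - \frac{670}{223}$)
$\frac{1}{q{\left(I \right)} + G{\left(149,171 \right)}} = \frac{1}{\left(7 + \left(\frac{341}{95}\right)^{2}\right) - \frac{670}{223}} = \frac{1}{\left(7 + \frac{116281}{9025}\right) - \frac{670}{223}} = \frac{1}{\frac{179456}{9025} - \frac{670}{223}} = \frac{1}{\frac{33971938}{2012575}} = \frac{2012575}{33971938}$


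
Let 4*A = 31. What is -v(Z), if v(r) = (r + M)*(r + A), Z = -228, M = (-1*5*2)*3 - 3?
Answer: -229941/4 ≈ -57485.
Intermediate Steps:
A = 31/4 (A = (¼)*31 = 31/4 ≈ 7.7500)
M = -33 (M = -5*2*3 - 3 = -10*3 - 3 = -30 - 3 = -33)
v(r) = (-33 + r)*(31/4 + r) (v(r) = (r - 33)*(r + 31/4) = (-33 + r)*(31/4 + r))
-v(Z) = -(-1023/4 + (-228)² - 101/4*(-228)) = -(-1023/4 + 51984 + 5757) = -1*229941/4 = -229941/4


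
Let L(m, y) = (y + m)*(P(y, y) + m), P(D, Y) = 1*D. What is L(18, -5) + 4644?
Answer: 4813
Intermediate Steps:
P(D, Y) = D
L(m, y) = (m + y)² (L(m, y) = (y + m)*(y + m) = (m + y)*(m + y) = (m + y)²)
L(18, -5) + 4644 = (18² + (-5)² + 2*18*(-5)) + 4644 = (324 + 25 - 180) + 4644 = 169 + 4644 = 4813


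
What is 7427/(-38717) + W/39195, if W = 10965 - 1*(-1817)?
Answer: 29111347/216787545 ≈ 0.13429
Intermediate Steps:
W = 12782 (W = 10965 + 1817 = 12782)
7427/(-38717) + W/39195 = 7427/(-38717) + 12782/39195 = 7427*(-1/38717) + 12782*(1/39195) = -1061/5531 + 12782/39195 = 29111347/216787545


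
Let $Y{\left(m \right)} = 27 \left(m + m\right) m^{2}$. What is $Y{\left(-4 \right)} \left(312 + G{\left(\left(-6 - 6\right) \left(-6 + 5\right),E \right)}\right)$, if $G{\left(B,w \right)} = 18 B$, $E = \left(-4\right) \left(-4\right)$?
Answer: $-1824768$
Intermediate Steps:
$E = 16$
$Y{\left(m \right)} = 54 m^{3}$ ($Y{\left(m \right)} = 27 \cdot 2 m m^{2} = 54 m m^{2} = 54 m^{3}$)
$Y{\left(-4 \right)} \left(312 + G{\left(\left(-6 - 6\right) \left(-6 + 5\right),E \right)}\right) = 54 \left(-4\right)^{3} \left(312 + 18 \left(-6 - 6\right) \left(-6 + 5\right)\right) = 54 \left(-64\right) \left(312 + 18 \left(\left(-12\right) \left(-1\right)\right)\right) = - 3456 \left(312 + 18 \cdot 12\right) = - 3456 \left(312 + 216\right) = \left(-3456\right) 528 = -1824768$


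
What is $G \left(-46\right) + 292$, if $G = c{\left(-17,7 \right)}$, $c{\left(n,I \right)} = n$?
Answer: $1074$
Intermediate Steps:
$G = -17$
$G \left(-46\right) + 292 = \left(-17\right) \left(-46\right) + 292 = 782 + 292 = 1074$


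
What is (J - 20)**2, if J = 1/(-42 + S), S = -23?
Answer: 1692601/4225 ≈ 400.62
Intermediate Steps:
J = -1/65 (J = 1/(-42 - 23) = 1/(-65) = -1/65 ≈ -0.015385)
(J - 20)**2 = (-1/65 - 20)**2 = (-1301/65)**2 = 1692601/4225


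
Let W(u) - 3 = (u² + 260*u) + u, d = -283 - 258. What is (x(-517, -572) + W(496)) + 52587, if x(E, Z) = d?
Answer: 427521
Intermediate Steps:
d = -541
W(u) = 3 + u² + 261*u (W(u) = 3 + ((u² + 260*u) + u) = 3 + (u² + 261*u) = 3 + u² + 261*u)
x(E, Z) = -541
(x(-517, -572) + W(496)) + 52587 = (-541 + (3 + 496² + 261*496)) + 52587 = (-541 + (3 + 246016 + 129456)) + 52587 = (-541 + 375475) + 52587 = 374934 + 52587 = 427521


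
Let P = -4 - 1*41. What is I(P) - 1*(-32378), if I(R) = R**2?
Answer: 34403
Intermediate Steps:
P = -45 (P = -4 - 41 = -45)
I(P) - 1*(-32378) = (-45)**2 - 1*(-32378) = 2025 + 32378 = 34403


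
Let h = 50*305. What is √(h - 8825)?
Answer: 5*√257 ≈ 80.156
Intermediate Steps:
h = 15250
√(h - 8825) = √(15250 - 8825) = √6425 = 5*√257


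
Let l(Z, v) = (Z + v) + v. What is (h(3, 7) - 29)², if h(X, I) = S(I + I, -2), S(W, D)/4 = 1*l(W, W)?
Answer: 19321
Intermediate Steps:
l(Z, v) = Z + 2*v
S(W, D) = 12*W (S(W, D) = 4*(1*(W + 2*W)) = 4*(1*(3*W)) = 4*(3*W) = 12*W)
h(X, I) = 24*I (h(X, I) = 12*(I + I) = 12*(2*I) = 24*I)
(h(3, 7) - 29)² = (24*7 - 29)² = (168 - 29)² = 139² = 19321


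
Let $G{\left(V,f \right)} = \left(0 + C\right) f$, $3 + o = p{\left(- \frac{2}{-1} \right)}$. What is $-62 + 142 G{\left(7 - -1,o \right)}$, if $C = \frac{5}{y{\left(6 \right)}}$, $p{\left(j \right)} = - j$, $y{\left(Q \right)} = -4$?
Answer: $\frac{1651}{2} \approx 825.5$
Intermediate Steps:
$o = -5$ ($o = -3 - - \frac{2}{-1} = -3 - \left(-2\right) \left(-1\right) = -3 - 2 = -5$)
$C = - \frac{5}{4}$ ($C = \frac{5}{-4} = 5 \left(- \frac{1}{4}\right) = - \frac{5}{4} \approx -1.25$)
$G{\left(V,f \right)} = - \frac{5 f}{4}$ ($G{\left(V,f \right)} = \left(0 - \frac{5}{4}\right) f = - \frac{5 f}{4}$)
$-62 + 142 G{\left(7 - -1,o \right)} = -62 + 142 \left(\left(- \frac{5}{4}\right) \left(-5\right)\right) = -62 + 142 \cdot \frac{25}{4} = -62 + \frac{1775}{2} = \frac{1651}{2}$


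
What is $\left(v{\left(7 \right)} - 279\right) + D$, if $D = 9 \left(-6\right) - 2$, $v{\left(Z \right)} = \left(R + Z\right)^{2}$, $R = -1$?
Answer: $-299$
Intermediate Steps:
$v{\left(Z \right)} = \left(-1 + Z\right)^{2}$
$D = -56$ ($D = -54 - 2 = -56$)
$\left(v{\left(7 \right)} - 279\right) + D = \left(\left(-1 + 7\right)^{2} - 279\right) - 56 = \left(6^{2} - 279\right) - 56 = \left(36 - 279\right) - 56 = -243 - 56 = -299$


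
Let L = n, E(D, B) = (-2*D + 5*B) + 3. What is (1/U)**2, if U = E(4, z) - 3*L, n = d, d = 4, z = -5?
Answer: 1/1764 ≈ 0.00056689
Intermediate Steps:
E(D, B) = 3 - 2*D + 5*B
n = 4
L = 4
U = -42 (U = (3 - 2*4 + 5*(-5)) - 3*4 = (3 - 8 - 25) - 12 = -30 - 12 = -42)
(1/U)**2 = (1/(-42))**2 = (-1/42)**2 = 1/1764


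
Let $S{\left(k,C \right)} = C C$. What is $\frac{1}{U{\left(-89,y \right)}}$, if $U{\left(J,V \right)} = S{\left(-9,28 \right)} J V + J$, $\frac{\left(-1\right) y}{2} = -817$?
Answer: $- \frac{1}{114014073} \approx -8.7708 \cdot 10^{-9}$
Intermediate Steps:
$S{\left(k,C \right)} = C^{2}$
$y = 1634$ ($y = \left(-2\right) \left(-817\right) = 1634$)
$U{\left(J,V \right)} = J + 784 J V$ ($U{\left(J,V \right)} = 28^{2} J V + J = 784 J V + J = J + 784 J V$)
$\frac{1}{U{\left(-89,y \right)}} = \frac{1}{\left(-89\right) \left(1 + 784 \cdot 1634\right)} = \frac{1}{\left(-89\right) \left(1 + 1281056\right)} = \frac{1}{\left(-89\right) 1281057} = \frac{1}{-114014073} = - \frac{1}{114014073}$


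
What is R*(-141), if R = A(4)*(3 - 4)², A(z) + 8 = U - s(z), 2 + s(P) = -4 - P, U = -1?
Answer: -141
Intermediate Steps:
s(P) = -6 - P (s(P) = -2 + (-4 - P) = -6 - P)
A(z) = -3 + z (A(z) = -8 + (-1 - (-6 - z)) = -8 + (-1 + (6 + z)) = -8 + (5 + z) = -3 + z)
R = 1 (R = (-3 + 4)*(3 - 4)² = 1*(-1)² = 1*1 = 1)
R*(-141) = 1*(-141) = -141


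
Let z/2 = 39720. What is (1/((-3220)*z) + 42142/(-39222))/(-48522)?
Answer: 1796631464137/81135755718595200 ≈ 2.2144e-5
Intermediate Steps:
z = 79440 (z = 2*39720 = 79440)
(1/((-3220)*z) + 42142/(-39222))/(-48522) = (1/(-3220*79440) + 42142/(-39222))/(-48522) = (-1/3220*1/79440 + 42142*(-1/39222))*(-1/48522) = (-1/255796800 - 21071/19611)*(-1/48522) = -1796631464137/1672143681600*(-1/48522) = 1796631464137/81135755718595200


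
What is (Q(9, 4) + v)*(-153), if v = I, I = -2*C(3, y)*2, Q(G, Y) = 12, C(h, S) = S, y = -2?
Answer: -3060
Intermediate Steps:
I = 8 (I = -2*(-2)*2 = 4*2 = 8)
v = 8
(Q(9, 4) + v)*(-153) = (12 + 8)*(-153) = 20*(-153) = -3060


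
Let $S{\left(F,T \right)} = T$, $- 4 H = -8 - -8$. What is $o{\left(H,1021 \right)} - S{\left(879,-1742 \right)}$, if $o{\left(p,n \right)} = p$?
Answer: $1742$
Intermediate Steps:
$H = 0$ ($H = - \frac{-8 - -8}{4} = - \frac{-8 + 8}{4} = \left(- \frac{1}{4}\right) 0 = 0$)
$o{\left(H,1021 \right)} - S{\left(879,-1742 \right)} = 0 - -1742 = 0 + 1742 = 1742$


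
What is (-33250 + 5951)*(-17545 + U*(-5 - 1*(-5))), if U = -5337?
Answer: 478960955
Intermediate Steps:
(-33250 + 5951)*(-17545 + U*(-5 - 1*(-5))) = (-33250 + 5951)*(-17545 - 5337*(-5 - 1*(-5))) = -27299*(-17545 - 5337*(-5 + 5)) = -27299*(-17545 - 5337*0) = -27299*(-17545 + 0) = -27299*(-17545) = 478960955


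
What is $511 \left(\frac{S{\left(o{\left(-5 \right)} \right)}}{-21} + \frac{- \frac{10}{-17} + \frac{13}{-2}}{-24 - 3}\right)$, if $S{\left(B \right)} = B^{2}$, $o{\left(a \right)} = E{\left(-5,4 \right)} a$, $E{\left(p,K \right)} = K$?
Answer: $- \frac{2944163}{306} \approx -9621.5$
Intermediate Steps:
$o{\left(a \right)} = 4 a$
$511 \left(\frac{S{\left(o{\left(-5 \right)} \right)}}{-21} + \frac{- \frac{10}{-17} + \frac{13}{-2}}{-24 - 3}\right) = 511 \left(\frac{\left(4 \left(-5\right)\right)^{2}}{-21} + \frac{- \frac{10}{-17} + \frac{13}{-2}}{-24 - 3}\right) = 511 \left(\left(-20\right)^{2} \left(- \frac{1}{21}\right) + \frac{\left(-10\right) \left(- \frac{1}{17}\right) + 13 \left(- \frac{1}{2}\right)}{-27}\right) = 511 \left(400 \left(- \frac{1}{21}\right) + \left(\frac{10}{17} - \frac{13}{2}\right) \left(- \frac{1}{27}\right)\right) = 511 \left(- \frac{400}{21} - - \frac{67}{306}\right) = 511 \left(- \frac{400}{21} + \frac{67}{306}\right) = 511 \left(- \frac{40331}{2142}\right) = - \frac{2944163}{306}$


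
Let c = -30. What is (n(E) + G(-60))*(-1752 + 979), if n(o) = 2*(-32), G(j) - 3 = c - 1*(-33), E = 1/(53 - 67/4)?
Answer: 44834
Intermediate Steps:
E = 4/145 (E = 1/(53 - 67*1/4) = 1/(53 - 67/4) = 1/(145/4) = 4/145 ≈ 0.027586)
G(j) = 6 (G(j) = 3 + (-30 - 1*(-33)) = 3 + (-30 + 33) = 3 + 3 = 6)
n(o) = -64
(n(E) + G(-60))*(-1752 + 979) = (-64 + 6)*(-1752 + 979) = -58*(-773) = 44834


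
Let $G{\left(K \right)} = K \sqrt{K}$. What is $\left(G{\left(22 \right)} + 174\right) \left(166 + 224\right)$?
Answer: $67860 + 8580 \sqrt{22} \approx 1.081 \cdot 10^{5}$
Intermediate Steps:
$G{\left(K \right)} = K^{\frac{3}{2}}$
$\left(G{\left(22 \right)} + 174\right) \left(166 + 224\right) = \left(22^{\frac{3}{2}} + 174\right) \left(166 + 224\right) = \left(22 \sqrt{22} + 174\right) 390 = \left(174 + 22 \sqrt{22}\right) 390 = 67860 + 8580 \sqrt{22}$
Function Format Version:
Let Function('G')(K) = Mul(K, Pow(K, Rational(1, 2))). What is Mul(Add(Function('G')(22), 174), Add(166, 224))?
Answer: Add(67860, Mul(8580, Pow(22, Rational(1, 2)))) ≈ 1.0810e+5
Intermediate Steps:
Function('G')(K) = Pow(K, Rational(3, 2))
Mul(Add(Function('G')(22), 174), Add(166, 224)) = Mul(Add(Pow(22, Rational(3, 2)), 174), Add(166, 224)) = Mul(Add(Mul(22, Pow(22, Rational(1, 2))), 174), 390) = Mul(Add(174, Mul(22, Pow(22, Rational(1, 2)))), 390) = Add(67860, Mul(8580, Pow(22, Rational(1, 2))))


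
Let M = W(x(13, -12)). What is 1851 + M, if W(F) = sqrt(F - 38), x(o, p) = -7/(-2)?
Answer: 1851 + I*sqrt(138)/2 ≈ 1851.0 + 5.8737*I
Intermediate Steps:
x(o, p) = 7/2 (x(o, p) = -7*(-1/2) = 7/2)
W(F) = sqrt(-38 + F)
M = I*sqrt(138)/2 (M = sqrt(-38 + 7/2) = sqrt(-69/2) = I*sqrt(138)/2 ≈ 5.8737*I)
1851 + M = 1851 + I*sqrt(138)/2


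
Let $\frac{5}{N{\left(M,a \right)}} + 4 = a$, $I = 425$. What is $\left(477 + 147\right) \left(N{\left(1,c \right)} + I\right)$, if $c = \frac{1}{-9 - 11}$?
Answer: $\frac{7139600}{27} \approx 2.6443 \cdot 10^{5}$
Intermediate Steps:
$c = - \frac{1}{20}$ ($c = \frac{1}{-20} = - \frac{1}{20} \approx -0.05$)
$N{\left(M,a \right)} = \frac{5}{-4 + a}$
$\left(477 + 147\right) \left(N{\left(1,c \right)} + I\right) = \left(477 + 147\right) \left(\frac{5}{-4 - \frac{1}{20}} + 425\right) = 624 \left(\frac{5}{- \frac{81}{20}} + 425\right) = 624 \left(5 \left(- \frac{20}{81}\right) + 425\right) = 624 \left(- \frac{100}{81} + 425\right) = 624 \cdot \frac{34325}{81} = \frac{7139600}{27}$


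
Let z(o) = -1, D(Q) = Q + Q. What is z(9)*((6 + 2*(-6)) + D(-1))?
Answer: 8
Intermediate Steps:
D(Q) = 2*Q
z(9)*((6 + 2*(-6)) + D(-1)) = -((6 + 2*(-6)) + 2*(-1)) = -((6 - 12) - 2) = -(-6 - 2) = -1*(-8) = 8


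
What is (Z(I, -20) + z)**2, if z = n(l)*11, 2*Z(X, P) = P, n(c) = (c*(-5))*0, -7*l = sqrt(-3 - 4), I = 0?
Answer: 100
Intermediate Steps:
l = -I*sqrt(7)/7 (l = -sqrt(-3 - 4)/7 = -I*sqrt(7)/7 ≈ -0.37796*I)
n(c) = 0 (n(c) = -5*c*0 = 0)
Z(X, P) = P/2
z = 0 (z = 0*11 = 0)
(Z(I, -20) + z)**2 = ((1/2)*(-20) + 0)**2 = (-10 + 0)**2 = (-10)**2 = 100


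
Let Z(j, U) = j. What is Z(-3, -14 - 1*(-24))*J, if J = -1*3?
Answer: 9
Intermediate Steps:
J = -3
Z(-3, -14 - 1*(-24))*J = -3*(-3) = 9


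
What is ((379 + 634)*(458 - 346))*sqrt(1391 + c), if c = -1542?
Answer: 113456*I*sqrt(151) ≈ 1.3942e+6*I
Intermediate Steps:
((379 + 634)*(458 - 346))*sqrt(1391 + c) = ((379 + 634)*(458 - 346))*sqrt(1391 - 1542) = (1013*112)*sqrt(-151) = 113456*(I*sqrt(151)) = 113456*I*sqrt(151)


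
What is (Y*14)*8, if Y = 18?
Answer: 2016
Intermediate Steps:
(Y*14)*8 = (18*14)*8 = 252*8 = 2016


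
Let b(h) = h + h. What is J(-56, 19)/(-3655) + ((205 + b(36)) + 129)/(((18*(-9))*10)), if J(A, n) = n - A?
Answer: -160543/592110 ≈ -0.27114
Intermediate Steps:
b(h) = 2*h
J(-56, 19)/(-3655) + ((205 + b(36)) + 129)/(((18*(-9))*10)) = (19 - 1*(-56))/(-3655) + ((205 + 2*36) + 129)/(((18*(-9))*10)) = (19 + 56)*(-1/3655) + ((205 + 72) + 129)/((-162*10)) = 75*(-1/3655) + (277 + 129)/(-1620) = -15/731 + 406*(-1/1620) = -15/731 - 203/810 = -160543/592110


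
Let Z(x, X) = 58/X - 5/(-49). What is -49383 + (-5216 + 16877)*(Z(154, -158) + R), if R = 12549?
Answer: 566255358540/3871 ≈ 1.4628e+8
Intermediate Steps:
Z(x, X) = 5/49 + 58/X (Z(x, X) = 58/X - 5*(-1/49) = 58/X + 5/49 = 5/49 + 58/X)
-49383 + (-5216 + 16877)*(Z(154, -158) + R) = -49383 + (-5216 + 16877)*((5/49 + 58/(-158)) + 12549) = -49383 + 11661*((5/49 + 58*(-1/158)) + 12549) = -49383 + 11661*((5/49 - 29/79) + 12549) = -49383 + 11661*(-1026/3871 + 12549) = -49383 + 11661*(48576153/3871) = -49383 + 566446520133/3871 = 566255358540/3871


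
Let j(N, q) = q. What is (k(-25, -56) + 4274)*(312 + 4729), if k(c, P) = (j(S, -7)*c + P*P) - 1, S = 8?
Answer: 38230944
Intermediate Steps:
k(c, P) = -1 + P² - 7*c (k(c, P) = (-7*c + P*P) - 1 = (-7*c + P²) - 1 = (P² - 7*c) - 1 = -1 + P² - 7*c)
(k(-25, -56) + 4274)*(312 + 4729) = ((-1 + (-56)² - 7*(-25)) + 4274)*(312 + 4729) = ((-1 + 3136 + 175) + 4274)*5041 = (3310 + 4274)*5041 = 7584*5041 = 38230944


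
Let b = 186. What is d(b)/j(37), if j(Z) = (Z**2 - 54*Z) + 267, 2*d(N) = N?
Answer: -93/362 ≈ -0.25691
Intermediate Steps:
d(N) = N/2
j(Z) = 267 + Z**2 - 54*Z
d(b)/j(37) = ((1/2)*186)/(267 + 37**2 - 54*37) = 93/(267 + 1369 - 1998) = 93/(-362) = 93*(-1/362) = -93/362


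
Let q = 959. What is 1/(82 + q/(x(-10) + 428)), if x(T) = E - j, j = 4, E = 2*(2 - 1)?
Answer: 426/35891 ≈ 0.011869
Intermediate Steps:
E = 2 (E = 2*1 = 2)
x(T) = -2 (x(T) = 2 - 1*4 = 2 - 4 = -2)
1/(82 + q/(x(-10) + 428)) = 1/(82 + 959/(-2 + 428)) = 1/(82 + 959/426) = 1/(35891/426) = 426/35891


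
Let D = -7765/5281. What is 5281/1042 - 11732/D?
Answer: 64599880029/8091130 ≈ 7984.0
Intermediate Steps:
D = -7765/5281 (D = -7765*1/5281 = -7765/5281 ≈ -1.4704)
5281/1042 - 11732/D = 5281/1042 - 11732/(-7765/5281) = 5281*(1/1042) - 11732*(-5281/7765) = 5281/1042 + 61956692/7765 = 64599880029/8091130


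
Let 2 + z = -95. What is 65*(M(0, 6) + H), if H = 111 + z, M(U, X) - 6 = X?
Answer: 1690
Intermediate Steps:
z = -97 (z = -2 - 95 = -97)
M(U, X) = 6 + X
H = 14 (H = 111 - 97 = 14)
65*(M(0, 6) + H) = 65*((6 + 6) + 14) = 65*(12 + 14) = 65*26 = 1690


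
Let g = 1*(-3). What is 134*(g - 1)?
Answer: -536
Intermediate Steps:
g = -3
134*(g - 1) = 134*(-3 - 1) = 134*(-4) = -536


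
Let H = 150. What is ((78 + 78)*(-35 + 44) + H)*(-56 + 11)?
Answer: -69930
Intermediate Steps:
((78 + 78)*(-35 + 44) + H)*(-56 + 11) = ((78 + 78)*(-35 + 44) + 150)*(-56 + 11) = (156*9 + 150)*(-45) = (1404 + 150)*(-45) = 1554*(-45) = -69930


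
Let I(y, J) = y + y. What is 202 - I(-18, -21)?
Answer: 238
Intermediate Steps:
I(y, J) = 2*y
202 - I(-18, -21) = 202 - 2*(-18) = 202 - 1*(-36) = 202 + 36 = 238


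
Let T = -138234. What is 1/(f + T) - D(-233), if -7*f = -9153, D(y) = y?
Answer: 223326998/958485 ≈ 233.00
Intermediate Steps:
f = 9153/7 (f = -⅐*(-9153) = 9153/7 ≈ 1307.6)
1/(f + T) - D(-233) = 1/(9153/7 - 138234) - 1*(-233) = 1/(-958485/7) + 233 = -7/958485 + 233 = 223326998/958485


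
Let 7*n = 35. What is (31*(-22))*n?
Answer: -3410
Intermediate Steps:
n = 5 (n = (⅐)*35 = 5)
(31*(-22))*n = (31*(-22))*5 = -682*5 = -3410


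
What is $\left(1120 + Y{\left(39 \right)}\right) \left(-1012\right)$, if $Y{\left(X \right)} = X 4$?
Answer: $-1291312$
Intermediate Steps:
$Y{\left(X \right)} = 4 X$
$\left(1120 + Y{\left(39 \right)}\right) \left(-1012\right) = \left(1120 + 4 \cdot 39\right) \left(-1012\right) = \left(1120 + 156\right) \left(-1012\right) = 1276 \left(-1012\right) = -1291312$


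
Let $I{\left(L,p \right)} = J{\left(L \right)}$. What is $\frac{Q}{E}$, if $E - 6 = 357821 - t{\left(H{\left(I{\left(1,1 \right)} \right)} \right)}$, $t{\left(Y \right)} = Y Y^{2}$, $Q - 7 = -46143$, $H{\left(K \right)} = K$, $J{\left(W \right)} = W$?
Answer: $- \frac{23068}{178913} \approx -0.12893$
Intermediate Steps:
$I{\left(L,p \right)} = L$
$Q = -46136$ ($Q = 7 - 46143 = -46136$)
$t{\left(Y \right)} = Y^{3}$
$E = 357826$ ($E = 6 + \left(357821 - 1^{3}\right) = 6 + \left(357821 - 1\right) = 6 + 357820 = 357826$)
$\frac{Q}{E} = - \frac{46136}{357826} = \left(-46136\right) \frac{1}{357826} = - \frac{23068}{178913}$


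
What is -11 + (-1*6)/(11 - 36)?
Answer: -269/25 ≈ -10.760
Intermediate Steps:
-11 + (-1*6)/(11 - 36) = -11 - 6/(-25) = -11 - 1/25*(-6) = -11 + 6/25 = -269/25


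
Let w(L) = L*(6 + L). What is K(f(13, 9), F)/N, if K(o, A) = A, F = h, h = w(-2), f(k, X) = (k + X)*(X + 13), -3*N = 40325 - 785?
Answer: 2/3295 ≈ 0.00060698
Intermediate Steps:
N = -13180 (N = -(40325 - 785)/3 = -⅓*39540 = -13180)
f(k, X) = (13 + X)*(X + k) (f(k, X) = (X + k)*(13 + X) = (13 + X)*(X + k))
h = -8 (h = -2*(6 - 2) = -2*4 = -8)
F = -8
K(f(13, 9), F)/N = -8/(-13180) = -8*(-1/13180) = 2/3295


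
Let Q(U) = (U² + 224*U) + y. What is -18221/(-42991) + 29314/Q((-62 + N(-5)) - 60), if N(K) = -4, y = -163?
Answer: -1032275243/537860401 ≈ -1.9192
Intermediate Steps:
Q(U) = -163 + U² + 224*U (Q(U) = (U² + 224*U) - 163 = -163 + U² + 224*U)
-18221/(-42991) + 29314/Q((-62 + N(-5)) - 60) = -18221/(-42991) + 29314/(-163 + ((-62 - 4) - 60)² + 224*((-62 - 4) - 60)) = -18221*(-1/42991) + 29314/(-163 + (-66 - 60)² + 224*(-66 - 60)) = 18221/42991 + 29314/(-163 + (-126)² + 224*(-126)) = 18221/42991 + 29314/(-163 + 15876 - 28224) = 18221/42991 + 29314/(-12511) = 18221/42991 + 29314*(-1/12511) = 18221/42991 - 29314/12511 = -1032275243/537860401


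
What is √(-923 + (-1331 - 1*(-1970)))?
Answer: 2*I*√71 ≈ 16.852*I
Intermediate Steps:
√(-923 + (-1331 - 1*(-1970))) = √(-923 + (-1331 + 1970)) = √(-923 + 639) = √(-284) = 2*I*√71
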